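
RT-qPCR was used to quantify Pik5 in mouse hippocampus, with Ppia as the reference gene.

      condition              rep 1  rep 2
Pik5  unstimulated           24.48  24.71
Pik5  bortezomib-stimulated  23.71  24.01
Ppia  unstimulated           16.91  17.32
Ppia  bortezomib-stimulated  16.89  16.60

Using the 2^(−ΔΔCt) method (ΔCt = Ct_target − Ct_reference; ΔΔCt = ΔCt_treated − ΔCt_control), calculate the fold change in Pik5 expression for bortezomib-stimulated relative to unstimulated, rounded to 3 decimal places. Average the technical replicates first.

1.288

Mean Ct: Pik5 unstimulated 24.595; Pik5 bortezomib-stimulated 23.860; Ppia unstimulated 17.115; Ppia bortezomib-stimulated 16.745
ΔCt(unstimulated) = 24.595 − 17.115 = 7.480
ΔCt(bortezomib-stimulated) = 23.860 − 16.745 = 7.115
ΔΔCt = 7.115 − 7.480 = -0.365
Fold change = 2^(−(-0.365)) = 2^0.365 = 1.2879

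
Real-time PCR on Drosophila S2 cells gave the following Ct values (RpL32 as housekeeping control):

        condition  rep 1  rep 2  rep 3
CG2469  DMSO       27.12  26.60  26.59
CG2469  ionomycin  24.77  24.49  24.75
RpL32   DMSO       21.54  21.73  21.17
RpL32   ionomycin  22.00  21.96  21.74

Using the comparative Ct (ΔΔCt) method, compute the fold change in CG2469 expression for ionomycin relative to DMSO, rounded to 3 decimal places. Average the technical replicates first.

5.736

Mean Ct: CG2469 DMSO 26.770; CG2469 ionomycin 24.670; RpL32 DMSO 21.480; RpL32 ionomycin 21.900
ΔCt(DMSO) = 26.770 − 21.480 = 5.290
ΔCt(ionomycin) = 24.670 − 21.900 = 2.770
ΔΔCt = 2.770 − 5.290 = -2.520
Fold change = 2^(−(-2.520)) = 2^2.520 = 5.7358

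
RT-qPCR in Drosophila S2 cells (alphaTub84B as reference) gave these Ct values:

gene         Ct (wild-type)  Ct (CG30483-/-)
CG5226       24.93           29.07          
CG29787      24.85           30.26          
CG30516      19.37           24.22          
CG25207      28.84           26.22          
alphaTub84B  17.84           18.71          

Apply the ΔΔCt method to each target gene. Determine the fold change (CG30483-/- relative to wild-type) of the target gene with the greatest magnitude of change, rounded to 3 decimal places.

0.043

CG5226: ΔΔCt = (29.07−18.71) − (24.93−17.84) = 10.36 − 7.09 = 3.27; fold change = 2^-3.27 = 0.104
CG29787: ΔΔCt = (30.26−18.71) − (24.85−17.84) = 11.55 − 7.01 = 4.54; fold change = 2^-4.54 = 0.043
CG30516: ΔΔCt = (24.22−18.71) − (19.37−17.84) = 5.51 − 1.53 = 3.98; fold change = 2^-3.98 = 0.063
CG25207: ΔΔCt = (26.22−18.71) − (28.84−17.84) = 7.51 − 11.00 = -3.49; fold change = 2^3.49 = 11.236
CG29787 has the largest |ΔΔCt| = 4.54.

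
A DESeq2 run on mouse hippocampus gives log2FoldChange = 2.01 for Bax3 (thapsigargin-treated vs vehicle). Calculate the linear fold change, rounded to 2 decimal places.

Fold change = 2^(2.01) = 4.028

4.03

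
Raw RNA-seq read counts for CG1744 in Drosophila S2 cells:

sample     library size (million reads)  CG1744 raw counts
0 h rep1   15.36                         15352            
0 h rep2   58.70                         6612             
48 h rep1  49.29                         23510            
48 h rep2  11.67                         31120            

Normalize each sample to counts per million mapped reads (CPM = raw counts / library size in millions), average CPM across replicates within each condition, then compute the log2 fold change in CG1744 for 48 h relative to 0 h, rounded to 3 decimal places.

1.499

CPM(0 h rep1) = 15352 / 15.36 = 999.4792
CPM(0 h rep2) = 6612 / 58.70 = 112.6405
CPM(48 h rep1) = 23510 / 49.29 = 476.9730
CPM(48 h rep2) = 31120 / 11.67 = 2666.6667
mean CPM(0 h) = 556.0599; mean CPM(48 h) = 1571.8198
Fold change = 1571.8198 / 556.0599 = 2.82671
log2(2.82671) = 1.4991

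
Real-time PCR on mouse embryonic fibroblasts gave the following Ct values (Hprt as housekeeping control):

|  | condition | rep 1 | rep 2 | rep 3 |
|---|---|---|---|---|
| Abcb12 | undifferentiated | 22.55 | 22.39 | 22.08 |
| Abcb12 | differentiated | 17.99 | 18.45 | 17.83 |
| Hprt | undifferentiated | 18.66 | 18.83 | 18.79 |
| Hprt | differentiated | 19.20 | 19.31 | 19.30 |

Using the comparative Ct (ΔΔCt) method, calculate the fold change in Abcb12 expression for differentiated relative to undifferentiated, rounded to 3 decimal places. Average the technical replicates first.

27.096

Mean Ct: Abcb12 undifferentiated 22.340; Abcb12 differentiated 18.090; Hprt undifferentiated 18.760; Hprt differentiated 19.270
ΔCt(undifferentiated) = 22.340 − 18.760 = 3.580
ΔCt(differentiated) = 18.090 − 19.270 = -1.180
ΔΔCt = -1.180 − 3.580 = -4.760
Fold change = 2^(−(-4.760)) = 2^4.760 = 27.0958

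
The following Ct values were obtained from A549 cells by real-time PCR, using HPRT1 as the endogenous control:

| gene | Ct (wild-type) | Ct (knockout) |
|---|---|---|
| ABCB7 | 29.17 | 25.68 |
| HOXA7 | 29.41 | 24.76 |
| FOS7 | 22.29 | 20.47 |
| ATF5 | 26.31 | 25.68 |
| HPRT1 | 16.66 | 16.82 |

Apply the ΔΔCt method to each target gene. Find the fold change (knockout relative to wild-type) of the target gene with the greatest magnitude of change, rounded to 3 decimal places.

28.051

ABCB7: ΔΔCt = (25.68−16.82) − (29.17−16.66) = 8.86 − 12.51 = -3.65; fold change = 2^3.65 = 12.553
HOXA7: ΔΔCt = (24.76−16.82) − (29.41−16.66) = 7.94 − 12.75 = -4.81; fold change = 2^4.81 = 28.051
FOS7: ΔΔCt = (20.47−16.82) − (22.29−16.66) = 3.65 − 5.63 = -1.98; fold change = 2^1.98 = 3.945
ATF5: ΔΔCt = (25.68−16.82) − (26.31−16.66) = 8.86 − 9.65 = -0.79; fold change = 2^0.79 = 1.729
HOXA7 has the largest |ΔΔCt| = 4.81.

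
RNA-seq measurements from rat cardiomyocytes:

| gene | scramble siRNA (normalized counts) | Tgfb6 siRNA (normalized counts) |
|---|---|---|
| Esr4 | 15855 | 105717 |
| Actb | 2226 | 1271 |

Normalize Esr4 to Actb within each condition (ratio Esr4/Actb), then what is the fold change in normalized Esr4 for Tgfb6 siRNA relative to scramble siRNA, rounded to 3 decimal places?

11.678

Esr4/Actb (scramble siRNA) = 15855 / 2226 = 7.1226
Esr4/Actb (Tgfb6 siRNA) = 105717 / 1271 = 83.176
Fold change = 83.176 / 7.1226 = 11.6777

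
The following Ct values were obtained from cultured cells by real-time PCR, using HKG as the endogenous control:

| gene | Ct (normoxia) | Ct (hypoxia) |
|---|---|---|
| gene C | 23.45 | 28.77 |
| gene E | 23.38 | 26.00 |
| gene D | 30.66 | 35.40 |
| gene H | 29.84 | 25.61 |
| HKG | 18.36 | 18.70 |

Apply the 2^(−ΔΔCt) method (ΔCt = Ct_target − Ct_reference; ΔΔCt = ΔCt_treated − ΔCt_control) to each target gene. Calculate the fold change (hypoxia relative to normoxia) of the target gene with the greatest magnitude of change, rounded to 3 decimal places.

gene C: ΔΔCt = (28.77−18.70) − (23.45−18.36) = 10.07 − 5.09 = 4.98; fold change = 2^-4.98 = 0.032
gene E: ΔΔCt = (26.00−18.70) − (23.38−18.36) = 7.30 − 5.02 = 2.28; fold change = 2^-2.28 = 0.206
gene D: ΔΔCt = (35.40−18.70) − (30.66−18.36) = 16.70 − 12.30 = 4.40; fold change = 2^-4.40 = 0.047
gene H: ΔΔCt = (25.61−18.70) − (29.84−18.36) = 6.91 − 11.48 = -4.57; fold change = 2^4.57 = 23.752
gene C has the largest |ΔΔCt| = 4.98.

0.032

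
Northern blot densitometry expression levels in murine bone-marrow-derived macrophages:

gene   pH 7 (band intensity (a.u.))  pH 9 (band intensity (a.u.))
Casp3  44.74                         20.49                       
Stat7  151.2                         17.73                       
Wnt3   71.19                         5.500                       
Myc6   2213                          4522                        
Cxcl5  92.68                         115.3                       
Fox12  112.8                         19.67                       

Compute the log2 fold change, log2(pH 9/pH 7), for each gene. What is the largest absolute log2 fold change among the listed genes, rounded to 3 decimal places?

3.694

log2(20.49/44.74) = -1.127  (Casp3)
log2(17.73/151.2) = -3.092  (Stat7)
log2(5.500/71.19) = -3.694  (Wnt3)
log2(4522/2213) = 1.031  (Myc6)
log2(115.3/92.68) = 0.315  (Cxcl5)
log2(19.67/112.8) = -2.520  (Fox12)
The largest magnitude belongs to Wnt3.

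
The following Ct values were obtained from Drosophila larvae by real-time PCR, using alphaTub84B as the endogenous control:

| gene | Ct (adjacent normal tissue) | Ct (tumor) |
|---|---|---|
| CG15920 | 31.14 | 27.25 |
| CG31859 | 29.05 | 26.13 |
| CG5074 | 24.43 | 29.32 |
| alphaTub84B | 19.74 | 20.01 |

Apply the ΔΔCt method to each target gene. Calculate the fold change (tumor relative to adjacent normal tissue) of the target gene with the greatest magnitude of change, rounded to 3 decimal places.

0.041

CG15920: ΔΔCt = (27.25−20.01) − (31.14−19.74) = 7.24 − 11.40 = -4.16; fold change = 2^4.16 = 17.877
CG31859: ΔΔCt = (26.13−20.01) − (29.05−19.74) = 6.12 − 9.31 = -3.19; fold change = 2^3.19 = 9.126
CG5074: ΔΔCt = (29.32−20.01) − (24.43−19.74) = 9.31 − 4.69 = 4.62; fold change = 2^-4.62 = 0.041
CG5074 has the largest |ΔΔCt| = 4.62.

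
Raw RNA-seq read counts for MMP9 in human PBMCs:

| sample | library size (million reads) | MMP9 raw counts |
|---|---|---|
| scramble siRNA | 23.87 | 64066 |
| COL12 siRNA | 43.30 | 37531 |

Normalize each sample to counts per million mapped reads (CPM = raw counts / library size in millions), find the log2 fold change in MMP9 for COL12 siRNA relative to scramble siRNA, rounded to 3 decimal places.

-1.631

CPM(scramble siRNA) = 64066 / 23.87 = 2683.9548
CPM(COL12 siRNA) = 37531 / 43.30 = 866.7667
Fold change = 866.7667 / 2683.9548 = 0.32294
log2(0.32294) = -1.6306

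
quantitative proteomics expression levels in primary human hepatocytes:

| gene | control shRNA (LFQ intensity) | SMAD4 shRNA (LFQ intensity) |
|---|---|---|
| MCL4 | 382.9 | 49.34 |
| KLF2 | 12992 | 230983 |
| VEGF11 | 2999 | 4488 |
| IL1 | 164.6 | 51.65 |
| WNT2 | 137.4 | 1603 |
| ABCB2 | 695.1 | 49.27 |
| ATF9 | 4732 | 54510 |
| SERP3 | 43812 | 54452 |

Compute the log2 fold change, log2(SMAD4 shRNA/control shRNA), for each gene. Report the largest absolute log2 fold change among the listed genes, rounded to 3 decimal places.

4.152

log2(49.34/382.9) = -2.956  (MCL4)
log2(230983/12992) = 4.152  (KLF2)
log2(4488/2999) = 0.582  (VEGF11)
log2(51.65/164.6) = -1.672  (IL1)
log2(1603/137.4) = 3.544  (WNT2)
log2(49.27/695.1) = -3.818  (ABCB2)
log2(54510/4732) = 3.526  (ATF9)
log2(54452/43812) = 0.314  (SERP3)
The largest magnitude belongs to KLF2.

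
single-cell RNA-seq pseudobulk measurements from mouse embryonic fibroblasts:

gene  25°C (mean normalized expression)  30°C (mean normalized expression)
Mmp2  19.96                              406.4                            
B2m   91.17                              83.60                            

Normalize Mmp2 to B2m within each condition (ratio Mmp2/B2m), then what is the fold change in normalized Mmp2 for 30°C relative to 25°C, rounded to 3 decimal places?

Mmp2/B2m (25°C) = 19.96 / 91.17 = 0.21893
Mmp2/B2m (30°C) = 406.4 / 83.60 = 4.8612
Fold change = 4.8612 / 0.21893 = 22.2044

22.204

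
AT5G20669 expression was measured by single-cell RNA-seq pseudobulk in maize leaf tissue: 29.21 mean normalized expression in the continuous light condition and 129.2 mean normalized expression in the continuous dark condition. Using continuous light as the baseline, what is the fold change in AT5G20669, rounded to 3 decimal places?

4.423

Fold change = 129.2 / 29.21 = 4.4231
AT5G20669 is upregulated.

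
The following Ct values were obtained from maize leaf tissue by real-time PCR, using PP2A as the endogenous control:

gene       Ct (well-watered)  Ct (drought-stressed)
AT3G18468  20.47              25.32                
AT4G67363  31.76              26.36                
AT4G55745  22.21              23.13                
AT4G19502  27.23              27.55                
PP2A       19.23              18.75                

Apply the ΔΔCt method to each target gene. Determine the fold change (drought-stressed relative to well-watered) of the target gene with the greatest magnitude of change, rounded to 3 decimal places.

0.025

AT3G18468: ΔΔCt = (25.32−18.75) − (20.47−19.23) = 6.57 − 1.24 = 5.33; fold change = 2^-5.33 = 0.025
AT4G67363: ΔΔCt = (26.36−18.75) − (31.76−19.23) = 7.61 − 12.53 = -4.92; fold change = 2^4.92 = 30.274
AT4G55745: ΔΔCt = (23.13−18.75) − (22.21−19.23) = 4.38 − 2.98 = 1.40; fold change = 2^-1.40 = 0.379
AT4G19502: ΔΔCt = (27.55−18.75) − (27.23−19.23) = 8.80 − 8.00 = 0.80; fold change = 2^-0.80 = 0.574
AT3G18468 has the largest |ΔΔCt| = 5.33.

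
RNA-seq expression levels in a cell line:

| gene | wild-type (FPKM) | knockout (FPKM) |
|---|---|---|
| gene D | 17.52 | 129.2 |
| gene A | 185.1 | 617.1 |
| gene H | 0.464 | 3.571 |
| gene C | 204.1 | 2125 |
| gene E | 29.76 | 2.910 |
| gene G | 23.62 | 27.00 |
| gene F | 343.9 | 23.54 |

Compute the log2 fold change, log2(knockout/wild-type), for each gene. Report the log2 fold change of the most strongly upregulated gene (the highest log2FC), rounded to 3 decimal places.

3.380

log2(129.2/17.52) = 2.883  (gene D)
log2(617.1/185.1) = 1.737  (gene A)
log2(3.571/0.464) = 2.944  (gene H)
log2(2125/204.1) = 3.380  (gene C)
log2(2.910/29.76) = -3.354  (gene E)
log2(27.00/23.62) = 0.193  (gene G)
log2(23.54/343.9) = -3.869  (gene F)
gene C is most strongly upregulated.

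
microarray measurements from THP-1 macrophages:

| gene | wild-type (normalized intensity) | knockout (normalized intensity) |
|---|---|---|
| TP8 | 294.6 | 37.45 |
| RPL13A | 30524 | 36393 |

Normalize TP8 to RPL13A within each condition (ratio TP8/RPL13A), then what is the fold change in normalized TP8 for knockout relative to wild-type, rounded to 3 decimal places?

0.107

TP8/RPL13A (wild-type) = 294.6 / 30524 = 0.0096514
TP8/RPL13A (knockout) = 37.45 / 36393 = 0.001029
Fold change = 0.001029 / 0.0096514 = 0.1066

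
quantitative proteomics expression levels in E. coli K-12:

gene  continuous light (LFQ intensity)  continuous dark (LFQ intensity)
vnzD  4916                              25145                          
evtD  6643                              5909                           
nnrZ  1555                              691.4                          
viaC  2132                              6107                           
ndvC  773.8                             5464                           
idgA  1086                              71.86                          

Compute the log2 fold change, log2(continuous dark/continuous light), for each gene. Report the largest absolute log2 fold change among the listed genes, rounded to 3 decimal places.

log2(25145/4916) = 2.355  (vnzD)
log2(5909/6643) = -0.169  (evtD)
log2(691.4/1555) = -1.169  (nnrZ)
log2(6107/2132) = 1.518  (viaC)
log2(5464/773.8) = 2.820  (ndvC)
log2(71.86/1086) = -3.918  (idgA)
The largest magnitude belongs to idgA.

3.918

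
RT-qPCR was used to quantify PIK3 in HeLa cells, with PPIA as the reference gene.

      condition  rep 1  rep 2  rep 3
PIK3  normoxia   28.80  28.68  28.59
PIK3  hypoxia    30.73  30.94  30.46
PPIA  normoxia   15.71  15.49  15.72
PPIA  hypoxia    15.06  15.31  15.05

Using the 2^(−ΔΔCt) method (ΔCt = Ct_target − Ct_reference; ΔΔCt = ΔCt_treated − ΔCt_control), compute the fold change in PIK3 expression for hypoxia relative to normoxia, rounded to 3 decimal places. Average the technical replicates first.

0.174

Mean Ct: PIK3 normoxia 28.690; PIK3 hypoxia 30.710; PPIA normoxia 15.640; PPIA hypoxia 15.140
ΔCt(normoxia) = 28.690 − 15.640 = 13.050
ΔCt(hypoxia) = 30.710 − 15.140 = 15.570
ΔΔCt = 15.570 − 13.050 = 2.520
Fold change = 2^(−2.520) = 0.1743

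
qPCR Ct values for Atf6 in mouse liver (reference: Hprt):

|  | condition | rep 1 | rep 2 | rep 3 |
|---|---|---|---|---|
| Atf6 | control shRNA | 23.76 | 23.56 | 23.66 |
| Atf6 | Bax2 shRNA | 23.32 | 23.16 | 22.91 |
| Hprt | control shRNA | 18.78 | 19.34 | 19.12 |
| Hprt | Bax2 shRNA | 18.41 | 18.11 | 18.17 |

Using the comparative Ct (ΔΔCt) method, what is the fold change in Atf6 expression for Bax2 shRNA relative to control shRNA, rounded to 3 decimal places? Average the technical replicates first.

Mean Ct: Atf6 control shRNA 23.660; Atf6 Bax2 shRNA 23.130; Hprt control shRNA 19.080; Hprt Bax2 shRNA 18.230
ΔCt(control shRNA) = 23.660 − 19.080 = 4.580
ΔCt(Bax2 shRNA) = 23.130 − 18.230 = 4.900
ΔΔCt = 4.900 − 4.580 = 0.320
Fold change = 2^(−0.320) = 0.8011

0.801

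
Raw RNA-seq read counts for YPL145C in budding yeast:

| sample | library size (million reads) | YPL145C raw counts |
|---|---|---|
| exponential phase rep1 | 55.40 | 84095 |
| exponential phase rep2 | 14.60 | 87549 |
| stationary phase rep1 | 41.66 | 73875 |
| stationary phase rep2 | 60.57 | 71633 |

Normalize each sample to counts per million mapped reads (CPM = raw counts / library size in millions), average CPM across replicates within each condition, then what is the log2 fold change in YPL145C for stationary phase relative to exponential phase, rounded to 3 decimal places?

-1.346

CPM(exponential phase rep1) = 84095 / 55.40 = 1517.9603
CPM(exponential phase rep2) = 87549 / 14.60 = 5996.5068
CPM(stationary phase rep1) = 73875 / 41.66 = 1773.2837
CPM(stationary phase rep2) = 71633 / 60.57 = 1182.6482
mean CPM(exponential phase) = 3757.2336; mean CPM(stationary phase) = 1477.9660
Fold change = 1477.9660 / 3757.2336 = 0.39337
log2(0.39337) = -1.3461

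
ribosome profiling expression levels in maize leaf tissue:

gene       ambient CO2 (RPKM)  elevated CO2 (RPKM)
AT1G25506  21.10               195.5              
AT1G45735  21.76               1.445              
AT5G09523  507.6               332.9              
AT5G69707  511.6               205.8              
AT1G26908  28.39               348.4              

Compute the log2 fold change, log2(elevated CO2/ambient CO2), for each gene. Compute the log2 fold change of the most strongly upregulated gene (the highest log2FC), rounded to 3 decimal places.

3.617

log2(195.5/21.10) = 3.212  (AT1G25506)
log2(1.445/21.76) = -3.913  (AT1G45735)
log2(332.9/507.6) = -0.609  (AT5G09523)
log2(205.8/511.6) = -1.314  (AT5G69707)
log2(348.4/28.39) = 3.617  (AT1G26908)
AT1G26908 is most strongly upregulated.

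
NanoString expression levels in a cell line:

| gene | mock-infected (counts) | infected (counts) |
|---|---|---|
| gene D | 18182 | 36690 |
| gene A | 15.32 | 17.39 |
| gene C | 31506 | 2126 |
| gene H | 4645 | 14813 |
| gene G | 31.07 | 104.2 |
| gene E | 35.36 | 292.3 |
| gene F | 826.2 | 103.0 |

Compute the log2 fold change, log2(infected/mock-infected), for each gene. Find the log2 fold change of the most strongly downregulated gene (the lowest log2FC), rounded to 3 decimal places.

-3.889

log2(36690/18182) = 1.013  (gene D)
log2(17.39/15.32) = 0.183  (gene A)
log2(2126/31506) = -3.889  (gene C)
log2(14813/4645) = 1.673  (gene H)
log2(104.2/31.07) = 1.746  (gene G)
log2(292.3/35.36) = 3.047  (gene E)
log2(103.0/826.2) = -3.004  (gene F)
gene C is most strongly downregulated.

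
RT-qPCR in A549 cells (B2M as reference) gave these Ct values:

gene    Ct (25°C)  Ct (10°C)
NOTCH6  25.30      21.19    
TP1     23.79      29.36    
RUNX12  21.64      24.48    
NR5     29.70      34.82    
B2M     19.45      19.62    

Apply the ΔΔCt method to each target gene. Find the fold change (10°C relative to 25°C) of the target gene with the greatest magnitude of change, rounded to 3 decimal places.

NOTCH6: ΔΔCt = (21.19−19.62) − (25.30−19.45) = 1.57 − 5.85 = -4.28; fold change = 2^4.28 = 19.427
TP1: ΔΔCt = (29.36−19.62) − (23.79−19.45) = 9.74 − 4.34 = 5.40; fold change = 2^-5.40 = 0.024
RUNX12: ΔΔCt = (24.48−19.62) − (21.64−19.45) = 4.86 − 2.19 = 2.67; fold change = 2^-2.67 = 0.157
NR5: ΔΔCt = (34.82−19.62) − (29.70−19.45) = 15.20 − 10.25 = 4.95; fold change = 2^-4.95 = 0.032
TP1 has the largest |ΔΔCt| = 5.40.

0.024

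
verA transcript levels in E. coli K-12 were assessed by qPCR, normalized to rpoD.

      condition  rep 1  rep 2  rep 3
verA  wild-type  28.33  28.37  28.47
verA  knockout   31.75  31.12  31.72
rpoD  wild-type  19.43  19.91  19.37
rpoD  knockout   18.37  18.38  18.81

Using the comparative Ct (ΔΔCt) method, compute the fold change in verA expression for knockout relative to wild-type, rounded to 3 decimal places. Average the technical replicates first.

Mean Ct: verA wild-type 28.390; verA knockout 31.530; rpoD wild-type 19.570; rpoD knockout 18.520
ΔCt(wild-type) = 28.390 − 19.570 = 8.820
ΔCt(knockout) = 31.530 − 18.520 = 13.010
ΔΔCt = 13.010 − 8.820 = 4.190
Fold change = 2^(−4.190) = 0.0548

0.055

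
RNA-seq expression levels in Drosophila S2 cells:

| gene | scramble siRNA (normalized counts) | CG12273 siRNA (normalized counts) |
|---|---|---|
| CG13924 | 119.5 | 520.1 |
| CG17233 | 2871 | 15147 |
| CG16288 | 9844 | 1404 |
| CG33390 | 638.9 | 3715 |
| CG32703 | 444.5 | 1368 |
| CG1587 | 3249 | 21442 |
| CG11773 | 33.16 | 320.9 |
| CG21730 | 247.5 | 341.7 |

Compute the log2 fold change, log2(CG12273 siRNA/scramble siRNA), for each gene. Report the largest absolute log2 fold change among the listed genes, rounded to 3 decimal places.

log2(520.1/119.5) = 2.122  (CG13924)
log2(15147/2871) = 2.399  (CG17233)
log2(1404/9844) = -2.810  (CG16288)
log2(3715/638.9) = 2.540  (CG33390)
log2(1368/444.5) = 1.622  (CG32703)
log2(21442/3249) = 2.722  (CG1587)
log2(320.9/33.16) = 3.275  (CG11773)
log2(341.7/247.5) = 0.465  (CG21730)
The largest magnitude belongs to CG11773.

3.275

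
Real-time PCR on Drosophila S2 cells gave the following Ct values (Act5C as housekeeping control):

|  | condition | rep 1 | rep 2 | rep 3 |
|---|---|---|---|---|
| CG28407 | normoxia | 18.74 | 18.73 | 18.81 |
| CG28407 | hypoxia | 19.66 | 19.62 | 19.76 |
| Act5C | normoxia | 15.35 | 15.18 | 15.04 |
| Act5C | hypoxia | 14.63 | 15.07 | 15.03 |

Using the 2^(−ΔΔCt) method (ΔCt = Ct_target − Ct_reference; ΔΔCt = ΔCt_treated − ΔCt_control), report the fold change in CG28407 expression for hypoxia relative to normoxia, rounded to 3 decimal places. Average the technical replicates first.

Mean Ct: CG28407 normoxia 18.760; CG28407 hypoxia 19.680; Act5C normoxia 15.190; Act5C hypoxia 14.910
ΔCt(normoxia) = 18.760 − 15.190 = 3.570
ΔCt(hypoxia) = 19.680 − 14.910 = 4.770
ΔΔCt = 4.770 − 3.570 = 1.200
Fold change = 2^(−1.200) = 0.4353

0.435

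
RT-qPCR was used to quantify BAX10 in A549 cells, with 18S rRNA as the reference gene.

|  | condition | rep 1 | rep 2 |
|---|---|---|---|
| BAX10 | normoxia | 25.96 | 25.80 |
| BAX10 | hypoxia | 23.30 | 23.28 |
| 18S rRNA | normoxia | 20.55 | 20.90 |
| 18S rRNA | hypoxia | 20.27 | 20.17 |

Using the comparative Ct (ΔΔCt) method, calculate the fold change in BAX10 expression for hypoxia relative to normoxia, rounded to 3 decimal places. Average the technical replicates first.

Mean Ct: BAX10 normoxia 25.880; BAX10 hypoxia 23.290; 18S rRNA normoxia 20.725; 18S rRNA hypoxia 20.220
ΔCt(normoxia) = 25.880 − 20.725 = 5.155
ΔCt(hypoxia) = 23.290 − 20.220 = 3.070
ΔΔCt = 3.070 − 5.155 = -2.085
Fold change = 2^(−(-2.085)) = 2^2.085 = 4.2428

4.243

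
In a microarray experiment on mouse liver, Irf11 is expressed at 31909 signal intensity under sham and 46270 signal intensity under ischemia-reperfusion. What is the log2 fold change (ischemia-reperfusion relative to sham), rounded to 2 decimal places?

0.54

Fold change = 46270 / 31909 = 1.4501
log2(1.4501) = 0.536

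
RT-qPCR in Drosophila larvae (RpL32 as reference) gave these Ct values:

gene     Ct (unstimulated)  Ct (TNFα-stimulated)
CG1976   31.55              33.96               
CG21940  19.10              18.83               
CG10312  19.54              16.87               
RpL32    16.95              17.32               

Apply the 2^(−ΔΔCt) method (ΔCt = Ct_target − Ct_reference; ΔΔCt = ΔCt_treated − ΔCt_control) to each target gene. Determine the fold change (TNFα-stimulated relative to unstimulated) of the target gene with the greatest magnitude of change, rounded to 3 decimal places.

8.225

CG1976: ΔΔCt = (33.96−17.32) − (31.55−16.95) = 16.64 − 14.60 = 2.04; fold change = 2^-2.04 = 0.243
CG21940: ΔΔCt = (18.83−17.32) − (19.10−16.95) = 1.51 − 2.15 = -0.64; fold change = 2^0.64 = 1.558
CG10312: ΔΔCt = (16.87−17.32) − (19.54−16.95) = -0.45 − 2.59 = -3.04; fold change = 2^3.04 = 8.225
CG10312 has the largest |ΔΔCt| = 3.04.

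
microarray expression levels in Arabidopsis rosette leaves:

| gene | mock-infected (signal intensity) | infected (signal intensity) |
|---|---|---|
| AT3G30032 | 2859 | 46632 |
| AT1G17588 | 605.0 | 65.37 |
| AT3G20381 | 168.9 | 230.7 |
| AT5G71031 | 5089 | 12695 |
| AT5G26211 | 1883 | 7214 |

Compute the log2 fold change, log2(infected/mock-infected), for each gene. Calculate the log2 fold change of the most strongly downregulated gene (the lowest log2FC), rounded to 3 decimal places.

log2(46632/2859) = 4.028  (AT3G30032)
log2(65.37/605.0) = -3.210  (AT1G17588)
log2(230.7/168.9) = 0.450  (AT3G20381)
log2(12695/5089) = 1.319  (AT5G71031)
log2(7214/1883) = 1.938  (AT5G26211)
AT1G17588 is most strongly downregulated.

-3.210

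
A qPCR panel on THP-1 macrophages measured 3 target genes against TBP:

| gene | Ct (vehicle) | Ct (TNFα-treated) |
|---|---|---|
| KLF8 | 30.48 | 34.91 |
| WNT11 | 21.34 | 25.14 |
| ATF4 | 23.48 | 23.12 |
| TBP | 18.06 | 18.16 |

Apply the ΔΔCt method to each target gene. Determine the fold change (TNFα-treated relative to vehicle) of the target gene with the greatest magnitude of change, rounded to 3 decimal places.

KLF8: ΔΔCt = (34.91−18.16) − (30.48−18.06) = 16.75 − 12.42 = 4.33; fold change = 2^-4.33 = 0.050
WNT11: ΔΔCt = (25.14−18.16) − (21.34−18.06) = 6.98 − 3.28 = 3.70; fold change = 2^-3.70 = 0.077
ATF4: ΔΔCt = (23.12−18.16) − (23.48−18.06) = 4.96 − 5.42 = -0.46; fold change = 2^0.46 = 1.376
KLF8 has the largest |ΔΔCt| = 4.33.

0.050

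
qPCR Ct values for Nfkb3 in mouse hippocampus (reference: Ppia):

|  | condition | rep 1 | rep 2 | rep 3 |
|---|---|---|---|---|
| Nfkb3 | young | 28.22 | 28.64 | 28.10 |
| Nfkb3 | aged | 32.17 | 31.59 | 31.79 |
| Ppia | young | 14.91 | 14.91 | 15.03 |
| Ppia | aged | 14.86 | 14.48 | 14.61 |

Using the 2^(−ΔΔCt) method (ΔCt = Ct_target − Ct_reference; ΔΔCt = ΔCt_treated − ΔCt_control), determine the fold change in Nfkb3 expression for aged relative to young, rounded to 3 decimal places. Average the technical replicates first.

0.070

Mean Ct: Nfkb3 young 28.320; Nfkb3 aged 31.850; Ppia young 14.950; Ppia aged 14.650
ΔCt(young) = 28.320 − 14.950 = 13.370
ΔCt(aged) = 31.850 − 14.650 = 17.200
ΔΔCt = 17.200 − 13.370 = 3.830
Fold change = 2^(−3.830) = 0.0703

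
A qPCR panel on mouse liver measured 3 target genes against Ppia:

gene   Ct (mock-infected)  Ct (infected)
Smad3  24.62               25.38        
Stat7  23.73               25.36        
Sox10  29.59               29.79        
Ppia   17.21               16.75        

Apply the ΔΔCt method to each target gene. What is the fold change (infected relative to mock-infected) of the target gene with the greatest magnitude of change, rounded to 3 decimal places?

Smad3: ΔΔCt = (25.38−16.75) − (24.62−17.21) = 8.63 − 7.41 = 1.22; fold change = 2^-1.22 = 0.429
Stat7: ΔΔCt = (25.36−16.75) − (23.73−17.21) = 8.61 − 6.52 = 2.09; fold change = 2^-2.09 = 0.235
Sox10: ΔΔCt = (29.79−16.75) − (29.59−17.21) = 13.04 − 12.38 = 0.66; fold change = 2^-0.66 = 0.633
Stat7 has the largest |ΔΔCt| = 2.09.

0.235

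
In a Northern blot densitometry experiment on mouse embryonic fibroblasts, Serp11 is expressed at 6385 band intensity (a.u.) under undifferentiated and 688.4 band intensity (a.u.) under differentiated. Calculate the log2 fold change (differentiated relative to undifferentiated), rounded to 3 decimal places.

Fold change = 688.4 / 6385 = 0.1078
log2(0.1078) = -3.2134

-3.213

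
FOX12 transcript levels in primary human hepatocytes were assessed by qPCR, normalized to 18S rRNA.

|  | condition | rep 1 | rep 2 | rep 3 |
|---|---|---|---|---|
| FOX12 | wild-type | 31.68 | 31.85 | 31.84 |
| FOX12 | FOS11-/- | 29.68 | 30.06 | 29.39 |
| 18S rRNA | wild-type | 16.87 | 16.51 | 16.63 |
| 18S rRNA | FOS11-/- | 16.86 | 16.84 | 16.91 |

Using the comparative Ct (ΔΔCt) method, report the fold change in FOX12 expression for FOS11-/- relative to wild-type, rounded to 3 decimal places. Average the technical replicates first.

Mean Ct: FOX12 wild-type 31.790; FOX12 FOS11-/- 29.710; 18S rRNA wild-type 16.670; 18S rRNA FOS11-/- 16.870
ΔCt(wild-type) = 31.790 − 16.670 = 15.120
ΔCt(FOS11-/-) = 29.710 − 16.870 = 12.840
ΔΔCt = 12.840 − 15.120 = -2.280
Fold change = 2^(−(-2.280)) = 2^2.280 = 4.8568

4.857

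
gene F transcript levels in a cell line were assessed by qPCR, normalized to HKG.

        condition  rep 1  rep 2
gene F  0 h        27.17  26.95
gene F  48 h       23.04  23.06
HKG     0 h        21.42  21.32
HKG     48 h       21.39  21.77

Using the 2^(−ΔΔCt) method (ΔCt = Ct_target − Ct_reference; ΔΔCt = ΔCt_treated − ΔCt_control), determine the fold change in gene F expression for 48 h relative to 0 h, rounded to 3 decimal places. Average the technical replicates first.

Mean Ct: gene F 0 h 27.060; gene F 48 h 23.050; HKG 0 h 21.370; HKG 48 h 21.580
ΔCt(0 h) = 27.060 − 21.370 = 5.690
ΔCt(48 h) = 23.050 − 21.580 = 1.470
ΔΔCt = 1.470 − 5.690 = -4.220
Fold change = 2^(−(-4.220)) = 2^4.220 = 18.6357

18.636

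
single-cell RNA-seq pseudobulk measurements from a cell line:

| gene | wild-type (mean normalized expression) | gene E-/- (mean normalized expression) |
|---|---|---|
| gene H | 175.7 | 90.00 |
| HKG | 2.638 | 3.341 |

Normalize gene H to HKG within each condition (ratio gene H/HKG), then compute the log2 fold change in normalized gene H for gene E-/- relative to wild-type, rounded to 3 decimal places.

gene H/HKG (wild-type) = 175.7 / 2.638 = 66.603
gene H/HKG (gene E-/-) = 90.00 / 3.341 = 26.938
Fold change = 26.938 / 66.603 = 0.4045
log2(0.4045) = -1.3060

-1.306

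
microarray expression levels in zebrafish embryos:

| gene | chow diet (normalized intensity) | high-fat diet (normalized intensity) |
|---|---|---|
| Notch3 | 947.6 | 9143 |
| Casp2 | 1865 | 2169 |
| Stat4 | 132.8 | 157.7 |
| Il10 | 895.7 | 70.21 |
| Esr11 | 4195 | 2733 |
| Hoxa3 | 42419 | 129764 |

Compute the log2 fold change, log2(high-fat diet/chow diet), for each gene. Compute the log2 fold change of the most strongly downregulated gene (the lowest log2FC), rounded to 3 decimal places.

-3.673

log2(9143/947.6) = 3.270  (Notch3)
log2(2169/1865) = 0.218  (Casp2)
log2(157.7/132.8) = 0.248  (Stat4)
log2(70.21/895.7) = -3.673  (Il10)
log2(2733/4195) = -0.618  (Esr11)
log2(129764/42419) = 1.613  (Hoxa3)
Il10 is most strongly downregulated.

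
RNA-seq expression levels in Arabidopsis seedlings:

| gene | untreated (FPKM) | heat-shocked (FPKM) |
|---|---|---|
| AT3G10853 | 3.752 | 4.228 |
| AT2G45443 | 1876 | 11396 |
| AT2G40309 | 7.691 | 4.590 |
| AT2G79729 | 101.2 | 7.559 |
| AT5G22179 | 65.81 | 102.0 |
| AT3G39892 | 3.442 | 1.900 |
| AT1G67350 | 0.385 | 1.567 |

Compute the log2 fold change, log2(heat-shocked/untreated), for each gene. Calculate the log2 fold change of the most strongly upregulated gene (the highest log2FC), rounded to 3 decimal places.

2.603

log2(4.228/3.752) = 0.172  (AT3G10853)
log2(11396/1876) = 2.603  (AT2G45443)
log2(4.590/7.691) = -0.745  (AT2G40309)
log2(7.559/101.2) = -3.743  (AT2G79729)
log2(102.0/65.81) = 0.632  (AT5G22179)
log2(1.900/3.442) = -0.857  (AT3G39892)
log2(1.567/0.385) = 2.025  (AT1G67350)
AT2G45443 is most strongly upregulated.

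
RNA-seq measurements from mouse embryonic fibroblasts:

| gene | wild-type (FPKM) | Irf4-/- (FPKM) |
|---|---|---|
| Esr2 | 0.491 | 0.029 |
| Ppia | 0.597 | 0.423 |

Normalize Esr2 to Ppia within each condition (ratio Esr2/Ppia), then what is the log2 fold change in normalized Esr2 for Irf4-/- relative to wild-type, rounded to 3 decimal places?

-3.585

Esr2/Ppia (wild-type) = 0.491 / 0.597 = 0.82245
Esr2/Ppia (Irf4-/-) = 0.029 / 0.423 = 0.068558
Fold change = 0.068558 / 0.82245 = 0.0834
log2(0.0834) = -3.5845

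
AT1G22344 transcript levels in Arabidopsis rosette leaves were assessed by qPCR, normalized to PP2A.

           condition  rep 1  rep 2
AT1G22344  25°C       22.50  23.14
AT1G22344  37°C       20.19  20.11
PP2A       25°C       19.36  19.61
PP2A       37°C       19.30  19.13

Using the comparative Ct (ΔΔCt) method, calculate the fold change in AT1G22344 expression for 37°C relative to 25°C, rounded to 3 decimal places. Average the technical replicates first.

5.278

Mean Ct: AT1G22344 25°C 22.820; AT1G22344 37°C 20.150; PP2A 25°C 19.485; PP2A 37°C 19.215
ΔCt(25°C) = 22.820 − 19.485 = 3.335
ΔCt(37°C) = 20.150 − 19.215 = 0.935
ΔΔCt = 0.935 − 3.335 = -2.400
Fold change = 2^(−(-2.400)) = 2^2.400 = 5.2780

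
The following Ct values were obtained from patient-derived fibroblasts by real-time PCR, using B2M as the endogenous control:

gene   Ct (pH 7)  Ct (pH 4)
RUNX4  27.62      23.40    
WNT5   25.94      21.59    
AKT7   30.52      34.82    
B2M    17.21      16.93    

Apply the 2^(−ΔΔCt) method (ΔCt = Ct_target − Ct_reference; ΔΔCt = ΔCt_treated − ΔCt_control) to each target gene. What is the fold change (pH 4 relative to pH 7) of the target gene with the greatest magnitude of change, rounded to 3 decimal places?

RUNX4: ΔΔCt = (23.40−16.93) − (27.62−17.21) = 6.47 − 10.41 = -3.94; fold change = 2^3.94 = 15.348
WNT5: ΔΔCt = (21.59−16.93) − (25.94−17.21) = 4.66 − 8.73 = -4.07; fold change = 2^4.07 = 16.795
AKT7: ΔΔCt = (34.82−16.93) − (30.52−17.21) = 17.89 − 13.31 = 4.58; fold change = 2^-4.58 = 0.042
AKT7 has the largest |ΔΔCt| = 4.58.

0.042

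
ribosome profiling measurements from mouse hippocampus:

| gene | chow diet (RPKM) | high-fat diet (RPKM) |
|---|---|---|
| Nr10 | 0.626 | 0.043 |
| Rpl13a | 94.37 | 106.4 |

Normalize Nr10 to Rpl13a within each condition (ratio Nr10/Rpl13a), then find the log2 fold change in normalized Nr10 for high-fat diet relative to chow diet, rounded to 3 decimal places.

Nr10/Rpl13a (chow diet) = 0.626 / 94.37 = 0.0066335
Nr10/Rpl13a (high-fat diet) = 0.043 / 106.4 = 0.00040414
Fold change = 0.00040414 / 0.0066335 = 0.0609
log2(0.0609) = -4.0369

-4.037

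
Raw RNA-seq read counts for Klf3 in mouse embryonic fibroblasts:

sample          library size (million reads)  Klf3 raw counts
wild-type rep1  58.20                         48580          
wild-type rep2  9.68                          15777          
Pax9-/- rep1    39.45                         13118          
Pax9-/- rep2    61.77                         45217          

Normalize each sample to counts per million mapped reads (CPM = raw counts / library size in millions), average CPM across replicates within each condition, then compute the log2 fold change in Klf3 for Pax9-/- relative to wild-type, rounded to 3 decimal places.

CPM(wild-type rep1) = 48580 / 58.20 = 834.7079
CPM(wild-type rep2) = 15777 / 9.68 = 1629.8554
CPM(Pax9-/- rep1) = 13118 / 39.45 = 332.5222
CPM(Pax9-/- rep2) = 45217 / 61.77 = 732.0220
mean CPM(wild-type) = 1232.2816; mean CPM(Pax9-/-) = 532.2721
Fold change = 532.2721 / 1232.2816 = 0.43194
log2(0.43194) = -1.2111

-1.211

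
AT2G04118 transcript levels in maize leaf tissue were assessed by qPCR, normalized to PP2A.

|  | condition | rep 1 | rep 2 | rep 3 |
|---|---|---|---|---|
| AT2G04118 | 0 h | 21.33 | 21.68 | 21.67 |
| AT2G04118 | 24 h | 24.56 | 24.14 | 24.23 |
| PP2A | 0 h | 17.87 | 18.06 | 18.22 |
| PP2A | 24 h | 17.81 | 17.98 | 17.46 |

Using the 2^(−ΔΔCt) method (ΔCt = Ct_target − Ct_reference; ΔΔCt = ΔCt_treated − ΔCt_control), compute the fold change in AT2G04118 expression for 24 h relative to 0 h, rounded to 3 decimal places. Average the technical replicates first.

Mean Ct: AT2G04118 0 h 21.560; AT2G04118 24 h 24.310; PP2A 0 h 18.050; PP2A 24 h 17.750
ΔCt(0 h) = 21.560 − 18.050 = 3.510
ΔCt(24 h) = 24.310 − 17.750 = 6.560
ΔΔCt = 6.560 − 3.510 = 3.050
Fold change = 2^(−3.050) = 0.1207

0.121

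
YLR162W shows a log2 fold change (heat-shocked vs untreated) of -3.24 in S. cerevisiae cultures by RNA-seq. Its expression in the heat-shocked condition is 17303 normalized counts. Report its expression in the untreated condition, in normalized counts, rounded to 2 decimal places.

Fold change = 2^(-3.24) = 0.1058
untreated expression = 17303 / 0.1058 = 163477.73

163477.73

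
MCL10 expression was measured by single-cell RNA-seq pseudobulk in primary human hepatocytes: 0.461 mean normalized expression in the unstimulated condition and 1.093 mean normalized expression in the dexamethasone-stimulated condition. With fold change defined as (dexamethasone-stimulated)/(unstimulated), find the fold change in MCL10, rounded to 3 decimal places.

Fold change = 1.093 / 0.461 = 2.3709
MCL10 is upregulated.

2.371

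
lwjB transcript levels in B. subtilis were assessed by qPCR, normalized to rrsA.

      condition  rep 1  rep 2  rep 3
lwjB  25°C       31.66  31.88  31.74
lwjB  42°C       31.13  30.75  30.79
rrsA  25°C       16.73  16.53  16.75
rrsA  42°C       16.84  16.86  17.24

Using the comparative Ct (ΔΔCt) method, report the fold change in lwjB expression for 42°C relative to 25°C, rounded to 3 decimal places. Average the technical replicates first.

2.266

Mean Ct: lwjB 25°C 31.760; lwjB 42°C 30.890; rrsA 25°C 16.670; rrsA 42°C 16.980
ΔCt(25°C) = 31.760 − 16.670 = 15.090
ΔCt(42°C) = 30.890 − 16.980 = 13.910
ΔΔCt = 13.910 − 15.090 = -1.180
Fold change = 2^(−(-1.180)) = 2^1.180 = 2.2658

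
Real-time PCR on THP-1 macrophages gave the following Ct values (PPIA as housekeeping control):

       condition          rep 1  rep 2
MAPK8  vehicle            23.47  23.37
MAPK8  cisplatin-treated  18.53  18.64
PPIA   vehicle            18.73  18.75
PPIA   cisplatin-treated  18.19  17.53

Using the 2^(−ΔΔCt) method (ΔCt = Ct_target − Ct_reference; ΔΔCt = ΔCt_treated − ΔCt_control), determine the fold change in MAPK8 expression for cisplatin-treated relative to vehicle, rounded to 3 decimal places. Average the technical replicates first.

15.509

Mean Ct: MAPK8 vehicle 23.420; MAPK8 cisplatin-treated 18.585; PPIA vehicle 18.740; PPIA cisplatin-treated 17.860
ΔCt(vehicle) = 23.420 − 18.740 = 4.680
ΔCt(cisplatin-treated) = 18.585 − 17.860 = 0.725
ΔΔCt = 0.725 − 4.680 = -3.955
Fold change = 2^(−(-3.955)) = 2^3.955 = 15.5086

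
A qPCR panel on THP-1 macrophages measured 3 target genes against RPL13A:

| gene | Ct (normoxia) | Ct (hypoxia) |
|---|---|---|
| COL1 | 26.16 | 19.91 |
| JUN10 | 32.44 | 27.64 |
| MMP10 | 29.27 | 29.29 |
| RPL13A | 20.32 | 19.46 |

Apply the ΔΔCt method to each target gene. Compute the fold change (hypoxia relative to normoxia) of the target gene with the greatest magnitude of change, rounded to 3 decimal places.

41.933

COL1: ΔΔCt = (19.91−19.46) − (26.16−20.32) = 0.45 − 5.84 = -5.39; fold change = 2^5.39 = 41.933
JUN10: ΔΔCt = (27.64−19.46) − (32.44−20.32) = 8.18 − 12.12 = -3.94; fold change = 2^3.94 = 15.348
MMP10: ΔΔCt = (29.29−19.46) − (29.27−20.32) = 9.83 − 8.95 = 0.88; fold change = 2^-0.88 = 0.543
COL1 has the largest |ΔΔCt| = 5.39.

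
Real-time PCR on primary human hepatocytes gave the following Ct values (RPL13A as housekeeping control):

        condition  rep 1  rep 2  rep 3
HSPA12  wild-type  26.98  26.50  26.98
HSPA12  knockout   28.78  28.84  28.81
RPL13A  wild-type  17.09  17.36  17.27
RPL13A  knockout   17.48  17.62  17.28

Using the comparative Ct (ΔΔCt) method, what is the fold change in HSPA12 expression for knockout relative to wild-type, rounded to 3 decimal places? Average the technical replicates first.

0.293

Mean Ct: HSPA12 wild-type 26.820; HSPA12 knockout 28.810; RPL13A wild-type 17.240; RPL13A knockout 17.460
ΔCt(wild-type) = 26.820 − 17.240 = 9.580
ΔCt(knockout) = 28.810 − 17.460 = 11.350
ΔΔCt = 11.350 − 9.580 = 1.770
Fold change = 2^(−1.770) = 0.2932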